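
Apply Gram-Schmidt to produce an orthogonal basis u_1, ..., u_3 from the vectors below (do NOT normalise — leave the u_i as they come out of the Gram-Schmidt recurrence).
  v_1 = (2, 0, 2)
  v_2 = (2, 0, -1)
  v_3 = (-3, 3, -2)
Orthogonal basis:
  u_1 = (2, 0, 2)
  u_2 = (3/2, 0, -3/2)
  u_3 = (0, 3, 0)

Apply the Gram-Schmidt recurrence
  u_1 = v_1
  u_i = v_i − Σ_{j<i} ((v_i · u_j) / (u_j · u_j)) · u_j.

Step by step this gives:
  u_1 = (2, 0, 2)
  u_2 = (3/2, 0, -3/2)
  u_3 = (0, 3, 0)

Orthogonality check:
  u_2 · u_1 = 0 (should be 0)
  u_3 · u_1 = 0 (should be 0)
  u_3 · u_2 = 0 (should be 0)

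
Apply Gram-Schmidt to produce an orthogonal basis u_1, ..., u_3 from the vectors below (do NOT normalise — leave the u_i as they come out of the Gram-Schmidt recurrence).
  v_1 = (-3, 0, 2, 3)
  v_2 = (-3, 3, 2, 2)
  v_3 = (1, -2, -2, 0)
Orthogonal basis:
  u_1 = (-3, 0, 2, 3)
  u_2 = (-9/22, 3, 3/11, -13/22)
  u_3 = (-53/211, 37/211, -246/211, 111/211)

Apply the Gram-Schmidt recurrence
  u_1 = v_1
  u_i = v_i − Σ_{j<i} ((v_i · u_j) / (u_j · u_j)) · u_j.

Step by step this gives:
  u_1 = (-3, 0, 2, 3)
  u_2 = (-9/22, 3, 3/11, -13/22)
  u_3 = (-53/211, 37/211, -246/211, 111/211)

Orthogonality check:
  u_2 · u_1 = 0 (should be 0)
  u_3 · u_1 = 0 (should be 0)
  u_3 · u_2 = 0 (should be 0)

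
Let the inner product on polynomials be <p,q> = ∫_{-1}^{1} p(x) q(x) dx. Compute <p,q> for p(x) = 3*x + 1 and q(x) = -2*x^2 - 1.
<p,q> = -10/3

Expand the product: p(x)·q(x) = -6*x^3 - 2*x^2 - 3*x - 1.
∫_{-1}^{1} of each monomial x^k gives [2/(k+1) if k even, 0 if k odd]. Integrating term-by-term (or equivalently evaluating the antiderivative F(x) = -3*x^4/2 - 2*x^3/3 - 3*x^2/2 - x at the endpoints):
  F(1) − F(−1) = -14/3 − (-4/3) = -10/3.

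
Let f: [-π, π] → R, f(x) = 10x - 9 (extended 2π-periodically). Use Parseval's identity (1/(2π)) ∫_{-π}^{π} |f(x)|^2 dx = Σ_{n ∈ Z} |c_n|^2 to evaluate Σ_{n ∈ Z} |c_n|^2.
Σ |c_n|^2 = 100π^2/3 + 81

Expand and integrate term by term over [-π, π]:
  ∫ (10x)^2 dx = 100·(2π^3/3); ∫ 2·10·(-9)·x dx = 0 (odd integrand); ∫ (-9)^2 dx = 81·2π.
So (1/(2π)) ∫_{-π}^{π} (10x - 9)^2 dx = 100π^2/3 + 81 = 100π^2/3 + 81.
Parseval ⇒ Σ |c_n|^2 = 100π^2/3 + 81.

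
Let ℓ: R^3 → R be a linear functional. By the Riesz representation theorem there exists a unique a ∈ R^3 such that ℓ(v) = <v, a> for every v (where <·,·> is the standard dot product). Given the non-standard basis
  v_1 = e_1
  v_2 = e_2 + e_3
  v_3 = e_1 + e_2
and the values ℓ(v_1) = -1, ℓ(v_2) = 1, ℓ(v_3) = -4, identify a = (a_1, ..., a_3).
a = (-1, -3, 4)

Write a = (a_1, ..., a_3) in the standard basis. For each basis vector v_i, ℓ(v_i) = <v_i, a> is a linear equation in the a_j's. Collect the n equations into a matrix system V a = ℓ, where row i of V is v_i (expressed in the standard basis). Since V is invertible (lower-triangular with 1s on the diagonal, up to permutation), solve by back-substitution:
  V =
[[1, 0, 0],
 [0, 1, 1],
 [1, 1, 0]]
  V a = (-1, 1, -4)
Solving gives a = (-1, -3, 4).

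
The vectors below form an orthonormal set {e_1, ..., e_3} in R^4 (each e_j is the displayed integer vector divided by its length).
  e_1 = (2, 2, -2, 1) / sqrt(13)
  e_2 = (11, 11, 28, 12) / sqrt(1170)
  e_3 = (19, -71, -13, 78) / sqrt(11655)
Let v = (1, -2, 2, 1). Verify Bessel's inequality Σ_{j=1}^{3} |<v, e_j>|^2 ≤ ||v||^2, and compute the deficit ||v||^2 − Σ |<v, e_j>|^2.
Σ |<v, e_j>|^2 = 4451/518; ||v||^2 = 10; deficit = 729/518

Write each e_j = u_j / sqrt(<u_j, u_j>) where u_j is the displayed integer vector. Then <v, e_j> = <v, u_j> / sqrt(<u_j, u_j>), so |<v, e_j>|^2 = <v, u_j>^2 / <u_j, u_j>.
Coefficients: <v, e_1> = -5/sqrt(13), <v, e_2> = 57/sqrt(1170), <v, e_3> = 213/sqrt(11655).
Square and sum: Σ |<v, e_j>|^2 = 4451/518.
Compute ||v||^2 = v·v = 10.
Deficit = 10 − 4451/518 = 729/518 ≥ 0, confirming Bessel's inequality. (The deficit equals ||v − Σ <v,e_j> e_j||^2, the squared distance from v to span{e_j}.)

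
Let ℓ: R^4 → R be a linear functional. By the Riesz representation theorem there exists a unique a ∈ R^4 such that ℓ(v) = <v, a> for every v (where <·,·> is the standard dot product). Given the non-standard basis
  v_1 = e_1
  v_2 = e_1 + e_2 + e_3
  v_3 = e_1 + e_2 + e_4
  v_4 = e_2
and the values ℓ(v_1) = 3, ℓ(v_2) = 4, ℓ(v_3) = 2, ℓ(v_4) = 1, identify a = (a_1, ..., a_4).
a = (3, 1, 0, -2)

Write a = (a_1, ..., a_4) in the standard basis. For each basis vector v_i, ℓ(v_i) = <v_i, a> is a linear equation in the a_j's. Collect the n equations into a matrix system V a = ℓ, where row i of V is v_i (expressed in the standard basis). Since V is invertible (lower-triangular with 1s on the diagonal, up to permutation), solve by back-substitution:
  V =
[[1, 0, 0, 0],
 [1, 1, 1, 0],
 [1, 1, 0, 1],
 [0, 1, 0, 0]]
  V a = (3, 4, 2, 1)
Solving gives a = (3, 1, 0, -2).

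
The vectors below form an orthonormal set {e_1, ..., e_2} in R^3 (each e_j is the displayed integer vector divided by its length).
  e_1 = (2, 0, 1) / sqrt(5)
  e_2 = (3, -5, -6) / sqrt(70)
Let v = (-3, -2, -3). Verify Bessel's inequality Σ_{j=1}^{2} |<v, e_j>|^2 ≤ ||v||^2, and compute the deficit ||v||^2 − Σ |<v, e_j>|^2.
Σ |<v, e_j>|^2 = 299/14; ||v||^2 = 22; deficit = 9/14

Write each e_j = u_j / sqrt(<u_j, u_j>) where u_j is the displayed integer vector. Then <v, e_j> = <v, u_j> / sqrt(<u_j, u_j>), so |<v, e_j>|^2 = <v, u_j>^2 / <u_j, u_j>.
Coefficients: <v, e_1> = -9/sqrt(5), <v, e_2> = 19/sqrt(70).
Square and sum: Σ |<v, e_j>|^2 = 299/14.
Compute ||v||^2 = v·v = 22.
Deficit = 22 − 299/14 = 9/14 ≥ 0, confirming Bessel's inequality. (The deficit equals ||v − Σ <v,e_j> e_j||^2, the squared distance from v to span{e_j}.)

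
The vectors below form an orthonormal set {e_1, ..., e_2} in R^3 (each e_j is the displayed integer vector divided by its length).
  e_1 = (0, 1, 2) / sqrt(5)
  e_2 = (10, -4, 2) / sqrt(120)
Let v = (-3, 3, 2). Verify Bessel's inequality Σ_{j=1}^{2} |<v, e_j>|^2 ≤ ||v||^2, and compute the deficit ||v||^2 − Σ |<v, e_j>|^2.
Σ |<v, e_j>|^2 = 131/6; ||v||^2 = 22; deficit = 1/6

Write each e_j = u_j / sqrt(<u_j, u_j>) where u_j is the displayed integer vector. Then <v, e_j> = <v, u_j> / sqrt(<u_j, u_j>), so |<v, e_j>|^2 = <v, u_j>^2 / <u_j, u_j>.
Coefficients: <v, e_1> = 7/sqrt(5), <v, e_2> = -38/sqrt(120).
Square and sum: Σ |<v, e_j>|^2 = 131/6.
Compute ||v||^2 = v·v = 22.
Deficit = 22 − 131/6 = 1/6 ≥ 0, confirming Bessel's inequality. (The deficit equals ||v − Σ <v,e_j> e_j||^2, the squared distance from v to span{e_j}.)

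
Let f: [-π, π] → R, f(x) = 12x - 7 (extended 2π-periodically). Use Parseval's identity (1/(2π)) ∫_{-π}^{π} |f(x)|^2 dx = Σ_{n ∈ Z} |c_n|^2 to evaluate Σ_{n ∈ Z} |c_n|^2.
Σ |c_n|^2 = 48π^2 + 49

Expand and integrate term by term over [-π, π]:
  ∫ (12x)^2 dx = 144·(2π^3/3); ∫ 2·12·(-7)·x dx = 0 (odd integrand); ∫ (-7)^2 dx = 49·2π.
So (1/(2π)) ∫_{-π}^{π} (12x - 7)^2 dx = 144π^2/3 + 49 = 48π^2 + 49.
Parseval ⇒ Σ |c_n|^2 = 48π^2 + 49.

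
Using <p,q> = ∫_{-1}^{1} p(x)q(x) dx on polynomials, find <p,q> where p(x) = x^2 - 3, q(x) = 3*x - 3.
<p,q> = 16

Expand the product: p(x)·q(x) = 3*x^3 - 3*x^2 - 9*x + 9.
∫_{-1}^{1} of each monomial x^k gives [2/(k+1) if k even, 0 if k odd]. Integrating term-by-term (or equivalently evaluating the antiderivative F(x) = 3*x^4/4 - x^3 - 9*x^2/2 + 9*x at the endpoints):
  F(1) − F(−1) = 17/4 − (-47/4) = 16.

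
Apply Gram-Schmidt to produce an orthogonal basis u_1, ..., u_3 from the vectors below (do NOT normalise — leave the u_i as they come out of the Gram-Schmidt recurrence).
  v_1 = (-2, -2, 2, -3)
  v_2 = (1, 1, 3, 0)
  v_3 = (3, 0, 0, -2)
Orthogonal basis:
  u_1 = (-2, -2, 2, -3)
  u_2 = (25/21, 25/21, 59/21, 2/7)
  u_3 = (606/227, -75/227, -177/227, -472/227)

Apply the Gram-Schmidt recurrence
  u_1 = v_1
  u_i = v_i − Σ_{j<i} ((v_i · u_j) / (u_j · u_j)) · u_j.

Step by step this gives:
  u_1 = (-2, -2, 2, -3)
  u_2 = (25/21, 25/21, 59/21, 2/7)
  u_3 = (606/227, -75/227, -177/227, -472/227)

Orthogonality check:
  u_2 · u_1 = 0 (should be 0)
  u_3 · u_1 = 0 (should be 0)
  u_3 · u_2 = 0 (should be 0)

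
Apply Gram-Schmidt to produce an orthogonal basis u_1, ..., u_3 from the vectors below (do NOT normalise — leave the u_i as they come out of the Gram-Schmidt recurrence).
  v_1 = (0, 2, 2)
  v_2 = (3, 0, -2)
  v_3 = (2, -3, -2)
Orthogonal basis:
  u_1 = (0, 2, 2)
  u_2 = (3, 1, -1)
  u_3 = (7/11, -21/22, 21/22)

Apply the Gram-Schmidt recurrence
  u_1 = v_1
  u_i = v_i − Σ_{j<i} ((v_i · u_j) / (u_j · u_j)) · u_j.

Step by step this gives:
  u_1 = (0, 2, 2)
  u_2 = (3, 1, -1)
  u_3 = (7/11, -21/22, 21/22)

Orthogonality check:
  u_2 · u_1 = 0 (should be 0)
  u_3 · u_1 = 0 (should be 0)
  u_3 · u_2 = 0 (should be 0)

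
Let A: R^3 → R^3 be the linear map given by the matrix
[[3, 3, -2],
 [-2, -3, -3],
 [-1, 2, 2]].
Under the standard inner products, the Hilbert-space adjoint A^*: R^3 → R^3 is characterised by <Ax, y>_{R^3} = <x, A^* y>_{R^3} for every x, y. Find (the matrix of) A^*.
A^* = A^T =
[[3, -2, -1],
 [3, -3, 2],
 [-2, -3, 2]]

For real matrices with standard dot products, the defining identity <Ax, y> = <x, A^* y> gives (Ax)^T y = x^T (A^*) y, i.e. x^T A^T y = x^T (A^*) y. Since this holds for all x, y, we must have A^* = A^T. Therefore
A^* =
[[3, -2, -1],
 [3, -3, 2],
 [-2, -3, 2]].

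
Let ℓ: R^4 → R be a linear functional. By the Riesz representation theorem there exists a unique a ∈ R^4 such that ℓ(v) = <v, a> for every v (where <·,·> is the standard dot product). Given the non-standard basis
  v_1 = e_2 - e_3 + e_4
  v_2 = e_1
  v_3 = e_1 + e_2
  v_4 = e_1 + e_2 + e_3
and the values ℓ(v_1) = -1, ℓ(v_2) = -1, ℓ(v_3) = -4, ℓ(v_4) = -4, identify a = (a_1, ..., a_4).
a = (-1, -3, 0, 2)

Write a = (a_1, ..., a_4) in the standard basis. For each basis vector v_i, ℓ(v_i) = <v_i, a> is a linear equation in the a_j's. Collect the n equations into a matrix system V a = ℓ, where row i of V is v_i (expressed in the standard basis). Since V is invertible (lower-triangular with 1s on the diagonal, up to permutation), solve by back-substitution:
  V =
[[0, 1, -1, 1],
 [1, 0, 0, 0],
 [1, 1, 0, 0],
 [1, 1, 1, 0]]
  V a = (-1, -1, -4, -4)
Solving gives a = (-1, -3, 0, 2).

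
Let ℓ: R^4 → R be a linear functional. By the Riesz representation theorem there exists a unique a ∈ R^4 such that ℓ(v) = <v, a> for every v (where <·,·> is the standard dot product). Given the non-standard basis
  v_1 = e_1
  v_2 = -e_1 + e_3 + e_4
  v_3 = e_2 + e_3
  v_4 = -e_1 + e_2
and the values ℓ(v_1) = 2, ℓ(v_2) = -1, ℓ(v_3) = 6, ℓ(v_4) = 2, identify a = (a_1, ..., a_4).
a = (2, 4, 2, -1)

Write a = (a_1, ..., a_4) in the standard basis. For each basis vector v_i, ℓ(v_i) = <v_i, a> is a linear equation in the a_j's. Collect the n equations into a matrix system V a = ℓ, where row i of V is v_i (expressed in the standard basis). Since V is invertible (lower-triangular with 1s on the diagonal, up to permutation), solve by back-substitution:
  V =
[[1, 0, 0, 0],
 [-1, 0, 1, 1],
 [0, 1, 1, 0],
 [-1, 1, 0, 0]]
  V a = (2, -1, 6, 2)
Solving gives a = (2, 4, 2, -1).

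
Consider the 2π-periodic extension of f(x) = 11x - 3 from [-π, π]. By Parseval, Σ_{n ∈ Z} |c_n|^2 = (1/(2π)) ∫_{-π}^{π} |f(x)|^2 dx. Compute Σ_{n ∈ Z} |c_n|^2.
Σ |c_n|^2 = 121π^2/3 + 9

Expand and integrate term by term over [-π, π]:
  ∫ (11x)^2 dx = 121·(2π^3/3); ∫ 2·11·(-3)·x dx = 0 (odd integrand); ∫ (-3)^2 dx = 9·2π.
So (1/(2π)) ∫_{-π}^{π} (11x - 3)^2 dx = 121π^2/3 + 9 = 121π^2/3 + 9.
Parseval ⇒ Σ |c_n|^2 = 121π^2/3 + 9.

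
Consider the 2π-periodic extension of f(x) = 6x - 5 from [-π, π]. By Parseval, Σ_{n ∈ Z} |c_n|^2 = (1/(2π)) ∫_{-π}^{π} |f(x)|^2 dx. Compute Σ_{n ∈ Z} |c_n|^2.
Σ |c_n|^2 = 12π^2 + 25

Expand and integrate term by term over [-π, π]:
  ∫ (6x)^2 dx = 36·(2π^3/3); ∫ 2·6·(-5)·x dx = 0 (odd integrand); ∫ (-5)^2 dx = 25·2π.
So (1/(2π)) ∫_{-π}^{π} (6x - 5)^2 dx = 36π^2/3 + 25 = 12π^2 + 25.
Parseval ⇒ Σ |c_n|^2 = 12π^2 + 25.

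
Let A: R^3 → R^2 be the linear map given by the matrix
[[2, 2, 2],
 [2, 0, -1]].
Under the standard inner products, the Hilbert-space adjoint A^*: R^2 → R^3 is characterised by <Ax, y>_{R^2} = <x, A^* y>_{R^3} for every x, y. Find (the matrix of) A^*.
A^* = A^T =
[[2, 2],
 [2, 0],
 [2, -1]]

For real matrices with standard dot products, the defining identity <Ax, y> = <x, A^* y> gives (Ax)^T y = x^T (A^*) y, i.e. x^T A^T y = x^T (A^*) y. Since this holds for all x, y, we must have A^* = A^T. Therefore
A^* =
[[2, 2],
 [2, 0],
 [2, -1]].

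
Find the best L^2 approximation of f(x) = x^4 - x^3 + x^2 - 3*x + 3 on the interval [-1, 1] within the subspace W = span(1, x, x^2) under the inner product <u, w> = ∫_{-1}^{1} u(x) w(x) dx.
g(x) = 13*x^2/7 - 18*x/5 + 102/35

The best approximation g ∈ W is the orthogonal projection of f onto W. Writing g = a_0 + a_1 x + a_2 x^2, the coefficients solve the normal equations G · a = b where
  G_{ij} = <φ_i, φ_j> and b_i = <f, φ_i>, with φ_0 = 1, φ_1 = x, φ_2 = x^2.
G =
  [2, 0, 2/3]
  [0, 2/3, 0]
  [2/3, 0, 2/5],
b = (106/15, -12/5, 94/35).
Solving gives a_0 = 102/35, a_1 = -18/5, a_2 = 13/7, so
  g(x) = 13*x^2/7 - 18*x/5 + 102/35.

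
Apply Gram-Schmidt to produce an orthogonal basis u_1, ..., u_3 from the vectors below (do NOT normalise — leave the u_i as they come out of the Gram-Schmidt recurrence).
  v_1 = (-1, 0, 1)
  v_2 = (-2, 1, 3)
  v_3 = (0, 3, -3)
Orthogonal basis:
  u_1 = (-1, 0, 1)
  u_2 = (1/2, 1, 1/2)
  u_3 = (-2, 2, -2)

Apply the Gram-Schmidt recurrence
  u_1 = v_1
  u_i = v_i − Σ_{j<i} ((v_i · u_j) / (u_j · u_j)) · u_j.

Step by step this gives:
  u_1 = (-1, 0, 1)
  u_2 = (1/2, 1, 1/2)
  u_3 = (-2, 2, -2)

Orthogonality check:
  u_2 · u_1 = 0 (should be 0)
  u_3 · u_1 = 0 (should be 0)
  u_3 · u_2 = 0 (should be 0)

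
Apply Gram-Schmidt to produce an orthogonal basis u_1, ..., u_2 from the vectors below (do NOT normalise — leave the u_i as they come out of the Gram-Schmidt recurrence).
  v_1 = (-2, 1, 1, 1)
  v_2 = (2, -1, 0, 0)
Orthogonal basis:
  u_1 = (-2, 1, 1, 1)
  u_2 = (4/7, -2/7, 5/7, 5/7)

Apply the Gram-Schmidt recurrence
  u_1 = v_1
  u_i = v_i − Σ_{j<i} ((v_i · u_j) / (u_j · u_j)) · u_j.

Step by step this gives:
  u_1 = (-2, 1, 1, 1)
  u_2 = (4/7, -2/7, 5/7, 5/7)

Orthogonality check:
  u_2 · u_1 = 0 (should be 0)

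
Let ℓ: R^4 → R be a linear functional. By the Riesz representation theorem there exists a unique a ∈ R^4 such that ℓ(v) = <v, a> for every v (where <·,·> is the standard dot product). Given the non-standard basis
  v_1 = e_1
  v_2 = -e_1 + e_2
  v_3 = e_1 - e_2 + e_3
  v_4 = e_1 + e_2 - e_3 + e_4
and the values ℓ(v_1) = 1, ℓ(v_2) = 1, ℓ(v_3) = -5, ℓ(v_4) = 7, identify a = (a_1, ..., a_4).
a = (1, 2, -4, 0)

Write a = (a_1, ..., a_4) in the standard basis. For each basis vector v_i, ℓ(v_i) = <v_i, a> is a linear equation in the a_j's. Collect the n equations into a matrix system V a = ℓ, where row i of V is v_i (expressed in the standard basis). Since V is invertible (lower-triangular with 1s on the diagonal, up to permutation), solve by back-substitution:
  V =
[[1, 0, 0, 0],
 [-1, 1, 0, 0],
 [1, -1, 1, 0],
 [1, 1, -1, 1]]
  V a = (1, 1, -5, 7)
Solving gives a = (1, 2, -4, 0).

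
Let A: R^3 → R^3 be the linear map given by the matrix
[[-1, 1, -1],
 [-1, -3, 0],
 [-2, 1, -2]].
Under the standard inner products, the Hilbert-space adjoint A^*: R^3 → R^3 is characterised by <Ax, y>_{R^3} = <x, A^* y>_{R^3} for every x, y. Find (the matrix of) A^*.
A^* = A^T =
[[-1, -1, -2],
 [1, -3, 1],
 [-1, 0, -2]]

For real matrices with standard dot products, the defining identity <Ax, y> = <x, A^* y> gives (Ax)^T y = x^T (A^*) y, i.e. x^T A^T y = x^T (A^*) y. Since this holds for all x, y, we must have A^* = A^T. Therefore
A^* =
[[-1, -1, -2],
 [1, -3, 1],
 [-1, 0, -2]].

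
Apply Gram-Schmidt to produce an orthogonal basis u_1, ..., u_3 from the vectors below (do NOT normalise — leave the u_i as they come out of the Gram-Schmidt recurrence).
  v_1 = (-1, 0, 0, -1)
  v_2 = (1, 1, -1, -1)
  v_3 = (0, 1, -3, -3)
Orthogonal basis:
  u_1 = (-1, 0, 0, -1)
  u_2 = (1, 1, -1, -1)
  u_3 = (-1/4, -3/4, -5/4, 1/4)

Apply the Gram-Schmidt recurrence
  u_1 = v_1
  u_i = v_i − Σ_{j<i} ((v_i · u_j) / (u_j · u_j)) · u_j.

Step by step this gives:
  u_1 = (-1, 0, 0, -1)
  u_2 = (1, 1, -1, -1)
  u_3 = (-1/4, -3/4, -5/4, 1/4)

Orthogonality check:
  u_2 · u_1 = 0 (should be 0)
  u_3 · u_1 = 0 (should be 0)
  u_3 · u_2 = 0 (should be 0)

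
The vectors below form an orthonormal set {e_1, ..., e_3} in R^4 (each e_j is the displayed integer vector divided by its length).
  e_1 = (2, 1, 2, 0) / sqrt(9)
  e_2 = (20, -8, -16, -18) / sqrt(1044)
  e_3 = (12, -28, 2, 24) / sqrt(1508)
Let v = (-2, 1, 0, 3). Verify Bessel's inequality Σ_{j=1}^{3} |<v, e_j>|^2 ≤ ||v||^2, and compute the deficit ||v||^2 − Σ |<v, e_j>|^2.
Σ |<v, e_j>|^2 = 146/13; ||v||^2 = 14; deficit = 36/13

Write each e_j = u_j / sqrt(<u_j, u_j>) where u_j is the displayed integer vector. Then <v, e_j> = <v, u_j> / sqrt(<u_j, u_j>), so |<v, e_j>|^2 = <v, u_j>^2 / <u_j, u_j>.
Coefficients: <v, e_1> = -3/sqrt(9), <v, e_2> = -102/sqrt(1044), <v, e_3> = 20/sqrt(1508).
Square and sum: Σ |<v, e_j>|^2 = 146/13.
Compute ||v||^2 = v·v = 14.
Deficit = 14 − 146/13 = 36/13 ≥ 0, confirming Bessel's inequality. (The deficit equals ||v − Σ <v,e_j> e_j||^2, the squared distance from v to span{e_j}.)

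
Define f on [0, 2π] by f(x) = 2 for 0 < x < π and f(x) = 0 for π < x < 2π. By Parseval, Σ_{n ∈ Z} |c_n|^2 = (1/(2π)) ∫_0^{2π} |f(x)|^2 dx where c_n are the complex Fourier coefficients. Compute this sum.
Σ |c_n|^2 = 2

Parseval equates the L^2 energy of f (normalised by 1/(2π)) with the ℓ^2 sum of its Fourier coefficients: (1/(2π)) ∫_0^{2π} |f|^2 = Σ |c_n|^2.
Compute the left side: (1/(2π)) [∫_0^π 2^2 dx + ∫_π^{2π} 0^2 dx] = (1/(2π)) · (4π + 0π) = (4 + 0)/2 = 2.
So Σ_{n ∈ Z} |c_n|^2 = 2.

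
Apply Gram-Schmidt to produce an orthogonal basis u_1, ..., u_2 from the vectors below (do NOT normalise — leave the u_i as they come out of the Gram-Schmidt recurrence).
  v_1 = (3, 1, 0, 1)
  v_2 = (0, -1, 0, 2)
Orthogonal basis:
  u_1 = (3, 1, 0, 1)
  u_2 = (-3/11, -12/11, 0, 21/11)

Apply the Gram-Schmidt recurrence
  u_1 = v_1
  u_i = v_i − Σ_{j<i} ((v_i · u_j) / (u_j · u_j)) · u_j.

Step by step this gives:
  u_1 = (3, 1, 0, 1)
  u_2 = (-3/11, -12/11, 0, 21/11)

Orthogonality check:
  u_2 · u_1 = 0 (should be 0)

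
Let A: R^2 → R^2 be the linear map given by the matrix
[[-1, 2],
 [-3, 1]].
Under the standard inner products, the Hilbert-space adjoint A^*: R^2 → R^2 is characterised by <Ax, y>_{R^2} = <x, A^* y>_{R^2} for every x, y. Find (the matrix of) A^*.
A^* = A^T =
[[-1, -3],
 [2, 1]]

For real matrices with standard dot products, the defining identity <Ax, y> = <x, A^* y> gives (Ax)^T y = x^T (A^*) y, i.e. x^T A^T y = x^T (A^*) y. Since this holds for all x, y, we must have A^* = A^T. Therefore
A^* =
[[-1, -3],
 [2, 1]].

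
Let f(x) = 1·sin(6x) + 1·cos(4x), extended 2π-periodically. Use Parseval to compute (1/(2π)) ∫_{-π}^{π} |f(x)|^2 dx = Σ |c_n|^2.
Σ |c_n|^2 = 1

Expand |f|^2 and use orthogonality of {sin(nx), cos(mx)} on [-π, π]:
  ∫_{-π}^{π} sin(nx)^2 dx = π, ∫ cos(mx)^2 dx = π, and cross terms integrate to 0.
So ∫_{-π}^{π} f(x)^2 dx = 1^2 · π + 1^2 · π = (1 + 1)π.
Divide by 2π: (1 + 1)/2 = 1.
By Parseval, this equals Σ |c_n|^2.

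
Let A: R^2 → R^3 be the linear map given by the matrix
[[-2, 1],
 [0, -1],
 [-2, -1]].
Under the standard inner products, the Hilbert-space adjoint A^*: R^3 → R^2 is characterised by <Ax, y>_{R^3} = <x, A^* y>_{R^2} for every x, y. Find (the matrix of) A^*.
A^* = A^T =
[[-2, 0, -2],
 [1, -1, -1]]

For real matrices with standard dot products, the defining identity <Ax, y> = <x, A^* y> gives (Ax)^T y = x^T (A^*) y, i.e. x^T A^T y = x^T (A^*) y. Since this holds for all x, y, we must have A^* = A^T. Therefore
A^* =
[[-2, 0, -2],
 [1, -1, -1]].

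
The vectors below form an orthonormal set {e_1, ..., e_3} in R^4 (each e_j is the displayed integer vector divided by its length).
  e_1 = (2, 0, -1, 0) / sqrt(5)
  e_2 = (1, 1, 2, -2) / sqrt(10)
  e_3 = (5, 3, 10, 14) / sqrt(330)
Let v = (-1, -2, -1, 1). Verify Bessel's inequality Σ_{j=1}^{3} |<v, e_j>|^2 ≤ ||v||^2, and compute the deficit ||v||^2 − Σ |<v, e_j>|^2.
Σ |<v, e_j>|^2 = 866/165; ||v||^2 = 7; deficit = 289/165

Write each e_j = u_j / sqrt(<u_j, u_j>) where u_j is the displayed integer vector. Then <v, e_j> = <v, u_j> / sqrt(<u_j, u_j>), so |<v, e_j>|^2 = <v, u_j>^2 / <u_j, u_j>.
Coefficients: <v, e_1> = -1/sqrt(5), <v, e_2> = -7/sqrt(10), <v, e_3> = -7/sqrt(330).
Square and sum: Σ |<v, e_j>|^2 = 866/165.
Compute ||v||^2 = v·v = 7.
Deficit = 7 − 866/165 = 289/165 ≥ 0, confirming Bessel's inequality. (The deficit equals ||v − Σ <v,e_j> e_j||^2, the squared distance from v to span{e_j}.)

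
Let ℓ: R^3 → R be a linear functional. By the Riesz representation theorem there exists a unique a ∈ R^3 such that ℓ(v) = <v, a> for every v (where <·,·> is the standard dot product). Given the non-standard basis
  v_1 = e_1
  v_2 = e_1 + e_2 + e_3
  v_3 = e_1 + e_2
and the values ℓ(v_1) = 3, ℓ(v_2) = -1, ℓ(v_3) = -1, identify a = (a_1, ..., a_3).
a = (3, -4, 0)

Write a = (a_1, ..., a_3) in the standard basis. For each basis vector v_i, ℓ(v_i) = <v_i, a> is a linear equation in the a_j's. Collect the n equations into a matrix system V a = ℓ, where row i of V is v_i (expressed in the standard basis). Since V is invertible (lower-triangular with 1s on the diagonal, up to permutation), solve by back-substitution:
  V =
[[1, 0, 0],
 [1, 1, 1],
 [1, 1, 0]]
  V a = (3, -1, -1)
Solving gives a = (3, -4, 0).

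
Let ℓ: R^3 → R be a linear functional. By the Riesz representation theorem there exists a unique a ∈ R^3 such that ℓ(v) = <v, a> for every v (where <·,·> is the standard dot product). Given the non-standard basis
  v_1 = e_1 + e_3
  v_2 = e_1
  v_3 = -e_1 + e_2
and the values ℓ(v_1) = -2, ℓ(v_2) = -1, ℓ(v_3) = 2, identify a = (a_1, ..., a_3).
a = (-1, 1, -1)

Write a = (a_1, ..., a_3) in the standard basis. For each basis vector v_i, ℓ(v_i) = <v_i, a> is a linear equation in the a_j's. Collect the n equations into a matrix system V a = ℓ, where row i of V is v_i (expressed in the standard basis). Since V is invertible (lower-triangular with 1s on the diagonal, up to permutation), solve by back-substitution:
  V =
[[1, 0, 1],
 [1, 0, 0],
 [-1, 1, 0]]
  V a = (-2, -1, 2)
Solving gives a = (-1, 1, -1).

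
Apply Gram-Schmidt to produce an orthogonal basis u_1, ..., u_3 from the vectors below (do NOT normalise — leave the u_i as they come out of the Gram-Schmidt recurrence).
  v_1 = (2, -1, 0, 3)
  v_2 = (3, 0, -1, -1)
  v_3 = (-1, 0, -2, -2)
Orthogonal basis:
  u_1 = (2, -1, 0, 3)
  u_2 = (18/7, 3/14, -1, -23/14)
  u_3 = (-77/145, -91/145, -252/145, 21/145)

Apply the Gram-Schmidt recurrence
  u_1 = v_1
  u_i = v_i − Σ_{j<i} ((v_i · u_j) / (u_j · u_j)) · u_j.

Step by step this gives:
  u_1 = (2, -1, 0, 3)
  u_2 = (18/7, 3/14, -1, -23/14)
  u_3 = (-77/145, -91/145, -252/145, 21/145)

Orthogonality check:
  u_2 · u_1 = 0 (should be 0)
  u_3 · u_1 = 0 (should be 0)
  u_3 · u_2 = 0 (should be 0)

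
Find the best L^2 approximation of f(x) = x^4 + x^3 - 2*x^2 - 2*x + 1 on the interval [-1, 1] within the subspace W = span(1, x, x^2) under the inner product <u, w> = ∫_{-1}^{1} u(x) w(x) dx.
g(x) = -8*x^2/7 - 7*x/5 + 32/35

The best approximation g ∈ W is the orthogonal projection of f onto W. Writing g = a_0 + a_1 x + a_2 x^2, the coefficients solve the normal equations G · a = b where
  G_{ij} = <φ_i, φ_j> and b_i = <f, φ_i>, with φ_0 = 1, φ_1 = x, φ_2 = x^2.
G =
  [2, 0, 2/3]
  [0, 2/3, 0]
  [2/3, 0, 2/5],
b = (16/15, -14/15, 16/105).
Solving gives a_0 = 32/35, a_1 = -7/5, a_2 = -8/7, so
  g(x) = -8*x^2/7 - 7*x/5 + 32/35.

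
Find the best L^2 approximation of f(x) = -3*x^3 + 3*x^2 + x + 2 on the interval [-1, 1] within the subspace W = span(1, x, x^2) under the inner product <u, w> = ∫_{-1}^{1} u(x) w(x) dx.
g(x) = 3*x^2 - 4*x/5 + 2

The best approximation g ∈ W is the orthogonal projection of f onto W. Writing g = a_0 + a_1 x + a_2 x^2, the coefficients solve the normal equations G · a = b where
  G_{ij} = <φ_i, φ_j> and b_i = <f, φ_i>, with φ_0 = 1, φ_1 = x, φ_2 = x^2.
G =
  [2, 0, 2/3]
  [0, 2/3, 0]
  [2/3, 0, 2/5],
b = (6, -8/15, 38/15).
Solving gives a_0 = 2, a_1 = -4/5, a_2 = 3, so
  g(x) = 3*x^2 - 4*x/5 + 2.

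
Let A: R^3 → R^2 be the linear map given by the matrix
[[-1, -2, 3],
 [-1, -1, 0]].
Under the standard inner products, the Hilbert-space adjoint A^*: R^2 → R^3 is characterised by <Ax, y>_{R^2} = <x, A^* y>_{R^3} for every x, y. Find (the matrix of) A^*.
A^* = A^T =
[[-1, -1],
 [-2, -1],
 [3, 0]]

For real matrices with standard dot products, the defining identity <Ax, y> = <x, A^* y> gives (Ax)^T y = x^T (A^*) y, i.e. x^T A^T y = x^T (A^*) y. Since this holds for all x, y, we must have A^* = A^T. Therefore
A^* =
[[-1, -1],
 [-2, -1],
 [3, 0]].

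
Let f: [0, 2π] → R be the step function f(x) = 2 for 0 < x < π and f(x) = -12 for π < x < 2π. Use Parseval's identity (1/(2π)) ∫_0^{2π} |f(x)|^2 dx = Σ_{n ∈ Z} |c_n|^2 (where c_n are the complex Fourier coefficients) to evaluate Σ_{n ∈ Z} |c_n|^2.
Σ |c_n|^2 = 74

Parseval equates the L^2 energy of f (normalised by 1/(2π)) with the ℓ^2 sum of its Fourier coefficients: (1/(2π)) ∫_0^{2π} |f|^2 = Σ |c_n|^2.
Compute the left side: (1/(2π)) [∫_0^π 2^2 dx + ∫_π^{2π} (-12)^2 dx] = (1/(2π)) · (4π + 144π) = (4 + 144)/2 = 74.
So Σ_{n ∈ Z} |c_n|^2 = 74.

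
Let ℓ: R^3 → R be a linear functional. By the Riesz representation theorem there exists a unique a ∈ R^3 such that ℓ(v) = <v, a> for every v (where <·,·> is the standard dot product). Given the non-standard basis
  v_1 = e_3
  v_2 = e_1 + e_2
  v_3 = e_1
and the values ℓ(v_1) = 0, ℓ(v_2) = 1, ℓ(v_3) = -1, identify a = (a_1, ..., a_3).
a = (-1, 2, 0)

Write a = (a_1, ..., a_3) in the standard basis. For each basis vector v_i, ℓ(v_i) = <v_i, a> is a linear equation in the a_j's. Collect the n equations into a matrix system V a = ℓ, where row i of V is v_i (expressed in the standard basis). Since V is invertible (lower-triangular with 1s on the diagonal, up to permutation), solve by back-substitution:
  V =
[[0, 0, 1],
 [1, 1, 0],
 [1, 0, 0]]
  V a = (0, 1, -1)
Solving gives a = (-1, 2, 0).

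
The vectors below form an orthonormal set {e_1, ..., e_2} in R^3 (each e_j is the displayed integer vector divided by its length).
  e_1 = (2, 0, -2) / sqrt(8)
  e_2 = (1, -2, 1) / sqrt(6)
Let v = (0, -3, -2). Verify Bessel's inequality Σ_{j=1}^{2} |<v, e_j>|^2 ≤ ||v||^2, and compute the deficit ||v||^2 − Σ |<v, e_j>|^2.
Σ |<v, e_j>|^2 = 14/3; ||v||^2 = 13; deficit = 25/3

Write each e_j = u_j / sqrt(<u_j, u_j>) where u_j is the displayed integer vector. Then <v, e_j> = <v, u_j> / sqrt(<u_j, u_j>), so |<v, e_j>|^2 = <v, u_j>^2 / <u_j, u_j>.
Coefficients: <v, e_1> = 4/sqrt(8), <v, e_2> = 4/sqrt(6).
Square and sum: Σ |<v, e_j>|^2 = 14/3.
Compute ||v||^2 = v·v = 13.
Deficit = 13 − 14/3 = 25/3 ≥ 0, confirming Bessel's inequality. (The deficit equals ||v − Σ <v,e_j> e_j||^2, the squared distance from v to span{e_j}.)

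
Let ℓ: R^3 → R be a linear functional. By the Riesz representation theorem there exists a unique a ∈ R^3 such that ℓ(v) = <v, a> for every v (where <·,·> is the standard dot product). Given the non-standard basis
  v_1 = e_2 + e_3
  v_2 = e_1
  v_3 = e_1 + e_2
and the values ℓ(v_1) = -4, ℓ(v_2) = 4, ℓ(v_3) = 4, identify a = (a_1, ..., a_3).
a = (4, 0, -4)

Write a = (a_1, ..., a_3) in the standard basis. For each basis vector v_i, ℓ(v_i) = <v_i, a> is a linear equation in the a_j's. Collect the n equations into a matrix system V a = ℓ, where row i of V is v_i (expressed in the standard basis). Since V is invertible (lower-triangular with 1s on the diagonal, up to permutation), solve by back-substitution:
  V =
[[0, 1, 1],
 [1, 0, 0],
 [1, 1, 0]]
  V a = (-4, 4, 4)
Solving gives a = (4, 0, -4).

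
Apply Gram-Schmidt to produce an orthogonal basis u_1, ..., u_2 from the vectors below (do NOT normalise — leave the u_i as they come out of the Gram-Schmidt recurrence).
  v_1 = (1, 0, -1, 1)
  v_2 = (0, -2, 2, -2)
Orthogonal basis:
  u_1 = (1, 0, -1, 1)
  u_2 = (4/3, -2, 2/3, -2/3)

Apply the Gram-Schmidt recurrence
  u_1 = v_1
  u_i = v_i − Σ_{j<i} ((v_i · u_j) / (u_j · u_j)) · u_j.

Step by step this gives:
  u_1 = (1, 0, -1, 1)
  u_2 = (4/3, -2, 2/3, -2/3)

Orthogonality check:
  u_2 · u_1 = 0 (should be 0)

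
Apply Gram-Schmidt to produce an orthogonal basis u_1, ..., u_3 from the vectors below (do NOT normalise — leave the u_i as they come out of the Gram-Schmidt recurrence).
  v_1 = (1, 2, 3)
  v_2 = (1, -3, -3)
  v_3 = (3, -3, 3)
Orthogonal basis:
  u_1 = (1, 2, 3)
  u_2 = (2, -1, 0)
  u_3 = (-36/35, -72/35, 12/7)

Apply the Gram-Schmidt recurrence
  u_1 = v_1
  u_i = v_i − Σ_{j<i} ((v_i · u_j) / (u_j · u_j)) · u_j.

Step by step this gives:
  u_1 = (1, 2, 3)
  u_2 = (2, -1, 0)
  u_3 = (-36/35, -72/35, 12/7)

Orthogonality check:
  u_2 · u_1 = 0 (should be 0)
  u_3 · u_1 = 0 (should be 0)
  u_3 · u_2 = 0 (should be 0)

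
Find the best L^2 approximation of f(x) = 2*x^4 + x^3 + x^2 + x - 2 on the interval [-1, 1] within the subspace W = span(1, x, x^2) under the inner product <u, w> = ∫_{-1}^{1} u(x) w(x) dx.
g(x) = 19*x^2/7 + 8*x/5 - 76/35

The best approximation g ∈ W is the orthogonal projection of f onto W. Writing g = a_0 + a_1 x + a_2 x^2, the coefficients solve the normal equations G · a = b where
  G_{ij} = <φ_i, φ_j> and b_i = <f, φ_i>, with φ_0 = 1, φ_1 = x, φ_2 = x^2.
G =
  [2, 0, 2/3]
  [0, 2/3, 0]
  [2/3, 0, 2/5],
b = (-38/15, 16/15, -38/105).
Solving gives a_0 = -76/35, a_1 = 8/5, a_2 = 19/7, so
  g(x) = 19*x^2/7 + 8*x/5 - 76/35.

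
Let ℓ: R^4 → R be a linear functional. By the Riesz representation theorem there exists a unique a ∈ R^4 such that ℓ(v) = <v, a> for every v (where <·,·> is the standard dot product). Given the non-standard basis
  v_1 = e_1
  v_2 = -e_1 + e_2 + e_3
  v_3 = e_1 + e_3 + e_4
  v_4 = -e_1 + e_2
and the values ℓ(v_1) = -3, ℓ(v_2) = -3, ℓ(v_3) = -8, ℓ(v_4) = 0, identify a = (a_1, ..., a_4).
a = (-3, -3, -3, -2)

Write a = (a_1, ..., a_4) in the standard basis. For each basis vector v_i, ℓ(v_i) = <v_i, a> is a linear equation in the a_j's. Collect the n equations into a matrix system V a = ℓ, where row i of V is v_i (expressed in the standard basis). Since V is invertible (lower-triangular with 1s on the diagonal, up to permutation), solve by back-substitution:
  V =
[[1, 0, 0, 0],
 [-1, 1, 1, 0],
 [1, 0, 1, 1],
 [-1, 1, 0, 0]]
  V a = (-3, -3, -8, 0)
Solving gives a = (-3, -3, -3, -2).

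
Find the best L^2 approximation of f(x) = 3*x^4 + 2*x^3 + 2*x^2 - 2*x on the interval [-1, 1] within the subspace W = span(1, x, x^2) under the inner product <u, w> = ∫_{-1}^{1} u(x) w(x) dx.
g(x) = 32*x^2/7 - 4*x/5 - 9/35

The best approximation g ∈ W is the orthogonal projection of f onto W. Writing g = a_0 + a_1 x + a_2 x^2, the coefficients solve the normal equations G · a = b where
  G_{ij} = <φ_i, φ_j> and b_i = <f, φ_i>, with φ_0 = 1, φ_1 = x, φ_2 = x^2.
G =
  [2, 0, 2/3]
  [0, 2/3, 0]
  [2/3, 0, 2/5],
b = (38/15, -8/15, 58/35).
Solving gives a_0 = -9/35, a_1 = -4/5, a_2 = 32/7, so
  g(x) = 32*x^2/7 - 4*x/5 - 9/35.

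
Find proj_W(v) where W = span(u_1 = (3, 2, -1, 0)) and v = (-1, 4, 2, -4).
proj_W(v) = (9/14, 3/7, -3/14, 0)

Set up U = [u_1 | ... | u_1] ∈ R^(4×1). The projector onto W = col(U) is P = U (U^T U)^(-1) U^T.
Compute U^T U =
  [14],
and U^T v = (3).
Solve U^T U · c = U^T v for the coefficients: c = (3/14). The projection is proj_W(v) = U c.
Check: (v - proj_W(v)) · u_1 = 0  (should be 0).
Result: proj_W(v) = (9/14, 3/7, -3/14, 0).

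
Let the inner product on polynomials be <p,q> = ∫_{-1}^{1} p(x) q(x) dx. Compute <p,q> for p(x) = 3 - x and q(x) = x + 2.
<p,q> = 34/3

Expand the product: p(x)·q(x) = -x^2 + x + 6.
∫_{-1}^{1} of each monomial x^k gives [2/(k+1) if k even, 0 if k odd]. Integrating term-by-term (or equivalently evaluating the antiderivative F(x) = -x^3/3 + x^2/2 + 6*x at the endpoints):
  F(1) − F(−1) = 37/6 − (-31/6) = 34/3.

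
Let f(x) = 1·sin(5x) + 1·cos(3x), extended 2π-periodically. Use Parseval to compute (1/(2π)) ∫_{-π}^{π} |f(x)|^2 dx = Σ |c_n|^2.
Σ |c_n|^2 = 1

Expand |f|^2 and use orthogonality of {sin(nx), cos(mx)} on [-π, π]:
  ∫_{-π}^{π} sin(nx)^2 dx = π, ∫ cos(mx)^2 dx = π, and cross terms integrate to 0.
So ∫_{-π}^{π} f(x)^2 dx = 1^2 · π + 1^2 · π = (1 + 1)π.
Divide by 2π: (1 + 1)/2 = 1.
By Parseval, this equals Σ |c_n|^2.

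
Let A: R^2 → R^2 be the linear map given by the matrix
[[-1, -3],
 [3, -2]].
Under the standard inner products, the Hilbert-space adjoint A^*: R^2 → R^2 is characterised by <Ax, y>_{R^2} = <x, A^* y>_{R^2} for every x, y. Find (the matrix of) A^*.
A^* = A^T =
[[-1, 3],
 [-3, -2]]

For real matrices with standard dot products, the defining identity <Ax, y> = <x, A^* y> gives (Ax)^T y = x^T (A^*) y, i.e. x^T A^T y = x^T (A^*) y. Since this holds for all x, y, we must have A^* = A^T. Therefore
A^* =
[[-1, 3],
 [-3, -2]].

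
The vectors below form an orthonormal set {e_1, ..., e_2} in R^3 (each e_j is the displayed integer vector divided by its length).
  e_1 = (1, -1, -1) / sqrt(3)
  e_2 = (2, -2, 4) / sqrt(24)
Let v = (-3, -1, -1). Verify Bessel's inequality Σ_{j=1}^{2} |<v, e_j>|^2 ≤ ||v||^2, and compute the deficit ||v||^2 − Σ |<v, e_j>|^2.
Σ |<v, e_j>|^2 = 3; ||v||^2 = 11; deficit = 8

Write each e_j = u_j / sqrt(<u_j, u_j>) where u_j is the displayed integer vector. Then <v, e_j> = <v, u_j> / sqrt(<u_j, u_j>), so |<v, e_j>|^2 = <v, u_j>^2 / <u_j, u_j>.
Coefficients: <v, e_1> = -1/sqrt(3), <v, e_2> = -8/sqrt(24).
Square and sum: Σ |<v, e_j>|^2 = 3.
Compute ||v||^2 = v·v = 11.
Deficit = 11 − 3 = 8 ≥ 0, confirming Bessel's inequality. (The deficit equals ||v − Σ <v,e_j> e_j||^2, the squared distance from v to span{e_j}.)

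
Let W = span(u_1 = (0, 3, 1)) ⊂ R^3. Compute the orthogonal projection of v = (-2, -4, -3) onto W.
proj_W(v) = (0, -9/2, -3/2)

Set up U = [u_1 | ... | u_1] ∈ R^(3×1). The projector onto W = col(U) is P = U (U^T U)^(-1) U^T.
Compute U^T U =
  [10],
and U^T v = (-15).
Solve U^T U · c = U^T v for the coefficients: c = (-3/2). The projection is proj_W(v) = U c.
Check: (v - proj_W(v)) · u_1 = 0  (should be 0).
Result: proj_W(v) = (0, -9/2, -3/2).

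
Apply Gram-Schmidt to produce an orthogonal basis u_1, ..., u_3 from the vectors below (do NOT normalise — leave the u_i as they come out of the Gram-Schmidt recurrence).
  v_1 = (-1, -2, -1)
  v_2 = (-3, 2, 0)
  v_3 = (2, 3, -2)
Orthogonal basis:
  u_1 = (-1, -2, -1)
  u_2 = (-19/6, 5/3, -1/6)
  u_3 = (58/77, 87/77, -232/77)

Apply the Gram-Schmidt recurrence
  u_1 = v_1
  u_i = v_i − Σ_{j<i} ((v_i · u_j) / (u_j · u_j)) · u_j.

Step by step this gives:
  u_1 = (-1, -2, -1)
  u_2 = (-19/6, 5/3, -1/6)
  u_3 = (58/77, 87/77, -232/77)

Orthogonality check:
  u_2 · u_1 = 0 (should be 0)
  u_3 · u_1 = 0 (should be 0)
  u_3 · u_2 = 0 (should be 0)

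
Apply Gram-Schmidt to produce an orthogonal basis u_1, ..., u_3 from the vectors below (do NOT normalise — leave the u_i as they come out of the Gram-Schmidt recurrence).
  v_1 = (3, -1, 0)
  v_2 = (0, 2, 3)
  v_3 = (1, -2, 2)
Orthogonal basis:
  u_1 = (3, -1, 0)
  u_2 = (3/5, 9/5, 3)
  u_3 = (-9/14, -27/14, 9/7)

Apply the Gram-Schmidt recurrence
  u_1 = v_1
  u_i = v_i − Σ_{j<i} ((v_i · u_j) / (u_j · u_j)) · u_j.

Step by step this gives:
  u_1 = (3, -1, 0)
  u_2 = (3/5, 9/5, 3)
  u_3 = (-9/14, -27/14, 9/7)

Orthogonality check:
  u_2 · u_1 = 0 (should be 0)
  u_3 · u_1 = 0 (should be 0)
  u_3 · u_2 = 0 (should be 0)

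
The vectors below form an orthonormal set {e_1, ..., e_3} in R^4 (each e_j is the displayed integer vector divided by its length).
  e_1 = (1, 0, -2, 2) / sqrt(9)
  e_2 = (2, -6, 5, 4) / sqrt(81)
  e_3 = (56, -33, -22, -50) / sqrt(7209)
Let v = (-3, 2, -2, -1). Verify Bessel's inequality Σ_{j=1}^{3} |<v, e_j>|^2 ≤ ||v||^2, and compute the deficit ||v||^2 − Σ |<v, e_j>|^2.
Σ |<v, e_j>|^2 = 1377/89; ||v||^2 = 18; deficit = 225/89

Write each e_j = u_j / sqrt(<u_j, u_j>) where u_j is the displayed integer vector. Then <v, e_j> = <v, u_j> / sqrt(<u_j, u_j>), so |<v, e_j>|^2 = <v, u_j>^2 / <u_j, u_j>.
Coefficients: <v, e_1> = -1/sqrt(9), <v, e_2> = -32/sqrt(81), <v, e_3> = -140/sqrt(7209).
Square and sum: Σ |<v, e_j>|^2 = 1377/89.
Compute ||v||^2 = v·v = 18.
Deficit = 18 − 1377/89 = 225/89 ≥ 0, confirming Bessel's inequality. (The deficit equals ||v − Σ <v,e_j> e_j||^2, the squared distance from v to span{e_j}.)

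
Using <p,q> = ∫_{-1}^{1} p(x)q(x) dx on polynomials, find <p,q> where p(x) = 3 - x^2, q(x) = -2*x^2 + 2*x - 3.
<p,q> = -96/5

Expand the product: p(x)·q(x) = 2*x^4 - 2*x^3 - 3*x^2 + 6*x - 9.
∫_{-1}^{1} of each monomial x^k gives [2/(k+1) if k even, 0 if k odd]. Integrating term-by-term (or equivalently evaluating the antiderivative F(x) = 2*x^5/5 - x^4/2 - x^3 + 3*x^2 - 9*x at the endpoints):
  F(1) − F(−1) = -71/10 − (121/10) = -96/5.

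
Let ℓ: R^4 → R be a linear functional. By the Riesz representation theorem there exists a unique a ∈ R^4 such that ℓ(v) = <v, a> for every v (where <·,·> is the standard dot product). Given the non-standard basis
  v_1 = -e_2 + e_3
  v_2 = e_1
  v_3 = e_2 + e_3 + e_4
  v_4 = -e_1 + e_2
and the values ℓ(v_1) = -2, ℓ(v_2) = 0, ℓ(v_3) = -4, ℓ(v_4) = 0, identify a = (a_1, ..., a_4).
a = (0, 0, -2, -2)

Write a = (a_1, ..., a_4) in the standard basis. For each basis vector v_i, ℓ(v_i) = <v_i, a> is a linear equation in the a_j's. Collect the n equations into a matrix system V a = ℓ, where row i of V is v_i (expressed in the standard basis). Since V is invertible (lower-triangular with 1s on the diagonal, up to permutation), solve by back-substitution:
  V =
[[0, -1, 1, 0],
 [1, 0, 0, 0],
 [0, 1, 1, 1],
 [-1, 1, 0, 0]]
  V a = (-2, 0, -4, 0)
Solving gives a = (0, 0, -2, -2).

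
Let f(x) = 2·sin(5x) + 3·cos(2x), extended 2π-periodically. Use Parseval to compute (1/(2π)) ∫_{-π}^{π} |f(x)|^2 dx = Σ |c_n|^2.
Σ |c_n|^2 = 13/2

Expand |f|^2 and use orthogonality of {sin(nx), cos(mx)} on [-π, π]:
  ∫_{-π}^{π} sin(nx)^2 dx = π, ∫ cos(mx)^2 dx = π, and cross terms integrate to 0.
So ∫_{-π}^{π} f(x)^2 dx = 2^2 · π + 3^2 · π = (4 + 9)π.
Divide by 2π: (4 + 9)/2 = 13/2.
By Parseval, this equals Σ |c_n|^2.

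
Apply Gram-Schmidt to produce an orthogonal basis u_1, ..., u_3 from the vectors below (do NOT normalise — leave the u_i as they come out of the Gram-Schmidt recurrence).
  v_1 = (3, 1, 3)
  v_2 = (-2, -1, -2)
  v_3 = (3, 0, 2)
Orthogonal basis:
  u_1 = (3, 1, 3)
  u_2 = (1/19, -6/19, 1/19)
  u_3 = (1/2, 0, -1/2)

Apply the Gram-Schmidt recurrence
  u_1 = v_1
  u_i = v_i − Σ_{j<i} ((v_i · u_j) / (u_j · u_j)) · u_j.

Step by step this gives:
  u_1 = (3, 1, 3)
  u_2 = (1/19, -6/19, 1/19)
  u_3 = (1/2, 0, -1/2)

Orthogonality check:
  u_2 · u_1 = 0 (should be 0)
  u_3 · u_1 = 0 (should be 0)
  u_3 · u_2 = 0 (should be 0)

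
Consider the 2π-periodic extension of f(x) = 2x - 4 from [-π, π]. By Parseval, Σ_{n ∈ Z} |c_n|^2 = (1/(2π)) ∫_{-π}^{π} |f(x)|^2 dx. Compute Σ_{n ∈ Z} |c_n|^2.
Σ |c_n|^2 = 4π^2/3 + 16

Expand and integrate term by term over [-π, π]:
  ∫ (2x)^2 dx = 4·(2π^3/3); ∫ 2·2·(-4)·x dx = 0 (odd integrand); ∫ (-4)^2 dx = 16·2π.
So (1/(2π)) ∫_{-π}^{π} (2x - 4)^2 dx = 4π^2/3 + 16 = 4π^2/3 + 16.
Parseval ⇒ Σ |c_n|^2 = 4π^2/3 + 16.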